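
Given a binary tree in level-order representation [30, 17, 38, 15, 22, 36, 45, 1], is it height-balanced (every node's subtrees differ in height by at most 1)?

Tree (level-order array): [30, 17, 38, 15, 22, 36, 45, 1]
Definition: a tree is height-balanced if, at every node, |h(left) - h(right)| <= 1 (empty subtree has height -1).
Bottom-up per-node check:
  node 1: h_left=-1, h_right=-1, diff=0 [OK], height=0
  node 15: h_left=0, h_right=-1, diff=1 [OK], height=1
  node 22: h_left=-1, h_right=-1, diff=0 [OK], height=0
  node 17: h_left=1, h_right=0, diff=1 [OK], height=2
  node 36: h_left=-1, h_right=-1, diff=0 [OK], height=0
  node 45: h_left=-1, h_right=-1, diff=0 [OK], height=0
  node 38: h_left=0, h_right=0, diff=0 [OK], height=1
  node 30: h_left=2, h_right=1, diff=1 [OK], height=3
All nodes satisfy the balance condition.
Result: Balanced


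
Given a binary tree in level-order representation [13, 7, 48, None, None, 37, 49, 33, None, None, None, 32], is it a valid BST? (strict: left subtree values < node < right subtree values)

Level-order array: [13, 7, 48, None, None, 37, 49, 33, None, None, None, 32]
Validate using subtree bounds (lo, hi): at each node, require lo < value < hi,
then recurse left with hi=value and right with lo=value.
Preorder trace (stopping at first violation):
  at node 13 with bounds (-inf, +inf): OK
  at node 7 with bounds (-inf, 13): OK
  at node 48 with bounds (13, +inf): OK
  at node 37 with bounds (13, 48): OK
  at node 33 with bounds (13, 37): OK
  at node 32 with bounds (13, 33): OK
  at node 49 with bounds (48, +inf): OK
No violation found at any node.
Result: Valid BST


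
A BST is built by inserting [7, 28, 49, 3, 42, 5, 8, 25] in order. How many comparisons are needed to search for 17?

Search path for 17: 7 -> 28 -> 8 -> 25
Found: False
Comparisons: 4


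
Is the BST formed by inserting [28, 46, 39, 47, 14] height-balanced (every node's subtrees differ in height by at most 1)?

Tree (level-order array): [28, 14, 46, None, None, 39, 47]
Definition: a tree is height-balanced if, at every node, |h(left) - h(right)| <= 1 (empty subtree has height -1).
Bottom-up per-node check:
  node 14: h_left=-1, h_right=-1, diff=0 [OK], height=0
  node 39: h_left=-1, h_right=-1, diff=0 [OK], height=0
  node 47: h_left=-1, h_right=-1, diff=0 [OK], height=0
  node 46: h_left=0, h_right=0, diff=0 [OK], height=1
  node 28: h_left=0, h_right=1, diff=1 [OK], height=2
All nodes satisfy the balance condition.
Result: Balanced


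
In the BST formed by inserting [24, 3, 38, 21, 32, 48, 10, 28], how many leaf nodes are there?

Tree built from: [24, 3, 38, 21, 32, 48, 10, 28]
Tree (level-order array): [24, 3, 38, None, 21, 32, 48, 10, None, 28]
Rule: A leaf has 0 children.
Per-node child counts:
  node 24: 2 child(ren)
  node 3: 1 child(ren)
  node 21: 1 child(ren)
  node 10: 0 child(ren)
  node 38: 2 child(ren)
  node 32: 1 child(ren)
  node 28: 0 child(ren)
  node 48: 0 child(ren)
Matching nodes: [10, 28, 48]
Count of leaf nodes: 3


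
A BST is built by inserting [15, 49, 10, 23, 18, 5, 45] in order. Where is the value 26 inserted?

Starting tree (level order): [15, 10, 49, 5, None, 23, None, None, None, 18, 45]
Insertion path: 15 -> 49 -> 23 -> 45
Result: insert 26 as left child of 45
Final tree (level order): [15, 10, 49, 5, None, 23, None, None, None, 18, 45, None, None, 26]


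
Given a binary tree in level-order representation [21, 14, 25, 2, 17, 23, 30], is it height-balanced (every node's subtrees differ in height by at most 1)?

Tree (level-order array): [21, 14, 25, 2, 17, 23, 30]
Definition: a tree is height-balanced if, at every node, |h(left) - h(right)| <= 1 (empty subtree has height -1).
Bottom-up per-node check:
  node 2: h_left=-1, h_right=-1, diff=0 [OK], height=0
  node 17: h_left=-1, h_right=-1, diff=0 [OK], height=0
  node 14: h_left=0, h_right=0, diff=0 [OK], height=1
  node 23: h_left=-1, h_right=-1, diff=0 [OK], height=0
  node 30: h_left=-1, h_right=-1, diff=0 [OK], height=0
  node 25: h_left=0, h_right=0, diff=0 [OK], height=1
  node 21: h_left=1, h_right=1, diff=0 [OK], height=2
All nodes satisfy the balance condition.
Result: Balanced


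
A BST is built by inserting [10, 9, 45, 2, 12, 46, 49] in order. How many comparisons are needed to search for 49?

Search path for 49: 10 -> 45 -> 46 -> 49
Found: True
Comparisons: 4


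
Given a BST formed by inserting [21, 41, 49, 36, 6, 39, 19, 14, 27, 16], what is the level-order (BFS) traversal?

Tree insertion order: [21, 41, 49, 36, 6, 39, 19, 14, 27, 16]
Tree (level-order array): [21, 6, 41, None, 19, 36, 49, 14, None, 27, 39, None, None, None, 16]
BFS from the root, enqueuing left then right child of each popped node:
  queue [21] -> pop 21, enqueue [6, 41], visited so far: [21]
  queue [6, 41] -> pop 6, enqueue [19], visited so far: [21, 6]
  queue [41, 19] -> pop 41, enqueue [36, 49], visited so far: [21, 6, 41]
  queue [19, 36, 49] -> pop 19, enqueue [14], visited so far: [21, 6, 41, 19]
  queue [36, 49, 14] -> pop 36, enqueue [27, 39], visited so far: [21, 6, 41, 19, 36]
  queue [49, 14, 27, 39] -> pop 49, enqueue [none], visited so far: [21, 6, 41, 19, 36, 49]
  queue [14, 27, 39] -> pop 14, enqueue [16], visited so far: [21, 6, 41, 19, 36, 49, 14]
  queue [27, 39, 16] -> pop 27, enqueue [none], visited so far: [21, 6, 41, 19, 36, 49, 14, 27]
  queue [39, 16] -> pop 39, enqueue [none], visited so far: [21, 6, 41, 19, 36, 49, 14, 27, 39]
  queue [16] -> pop 16, enqueue [none], visited so far: [21, 6, 41, 19, 36, 49, 14, 27, 39, 16]
Result: [21, 6, 41, 19, 36, 49, 14, 27, 39, 16]


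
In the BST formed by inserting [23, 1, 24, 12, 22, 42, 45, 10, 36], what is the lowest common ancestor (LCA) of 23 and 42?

Tree insertion order: [23, 1, 24, 12, 22, 42, 45, 10, 36]
Tree (level-order array): [23, 1, 24, None, 12, None, 42, 10, 22, 36, 45]
In a BST, the LCA of p=23, q=42 is the first node v on the
root-to-leaf path with p <= v <= q (go left if both < v, right if both > v).
Walk from root:
  at 23: 23 <= 23 <= 42, this is the LCA
LCA = 23


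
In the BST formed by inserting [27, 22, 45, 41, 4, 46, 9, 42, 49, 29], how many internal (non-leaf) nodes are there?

Tree built from: [27, 22, 45, 41, 4, 46, 9, 42, 49, 29]
Tree (level-order array): [27, 22, 45, 4, None, 41, 46, None, 9, 29, 42, None, 49]
Rule: An internal node has at least one child.
Per-node child counts:
  node 27: 2 child(ren)
  node 22: 1 child(ren)
  node 4: 1 child(ren)
  node 9: 0 child(ren)
  node 45: 2 child(ren)
  node 41: 2 child(ren)
  node 29: 0 child(ren)
  node 42: 0 child(ren)
  node 46: 1 child(ren)
  node 49: 0 child(ren)
Matching nodes: [27, 22, 4, 45, 41, 46]
Count of internal (non-leaf) nodes: 6


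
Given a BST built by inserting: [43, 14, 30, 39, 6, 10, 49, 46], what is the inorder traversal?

Tree insertion order: [43, 14, 30, 39, 6, 10, 49, 46]
Tree (level-order array): [43, 14, 49, 6, 30, 46, None, None, 10, None, 39]
Inorder traversal: [6, 10, 14, 30, 39, 43, 46, 49]


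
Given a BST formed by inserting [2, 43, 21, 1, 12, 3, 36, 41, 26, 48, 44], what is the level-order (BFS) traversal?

Tree insertion order: [2, 43, 21, 1, 12, 3, 36, 41, 26, 48, 44]
Tree (level-order array): [2, 1, 43, None, None, 21, 48, 12, 36, 44, None, 3, None, 26, 41]
BFS from the root, enqueuing left then right child of each popped node:
  queue [2] -> pop 2, enqueue [1, 43], visited so far: [2]
  queue [1, 43] -> pop 1, enqueue [none], visited so far: [2, 1]
  queue [43] -> pop 43, enqueue [21, 48], visited so far: [2, 1, 43]
  queue [21, 48] -> pop 21, enqueue [12, 36], visited so far: [2, 1, 43, 21]
  queue [48, 12, 36] -> pop 48, enqueue [44], visited so far: [2, 1, 43, 21, 48]
  queue [12, 36, 44] -> pop 12, enqueue [3], visited so far: [2, 1, 43, 21, 48, 12]
  queue [36, 44, 3] -> pop 36, enqueue [26, 41], visited so far: [2, 1, 43, 21, 48, 12, 36]
  queue [44, 3, 26, 41] -> pop 44, enqueue [none], visited so far: [2, 1, 43, 21, 48, 12, 36, 44]
  queue [3, 26, 41] -> pop 3, enqueue [none], visited so far: [2, 1, 43, 21, 48, 12, 36, 44, 3]
  queue [26, 41] -> pop 26, enqueue [none], visited so far: [2, 1, 43, 21, 48, 12, 36, 44, 3, 26]
  queue [41] -> pop 41, enqueue [none], visited so far: [2, 1, 43, 21, 48, 12, 36, 44, 3, 26, 41]
Result: [2, 1, 43, 21, 48, 12, 36, 44, 3, 26, 41]


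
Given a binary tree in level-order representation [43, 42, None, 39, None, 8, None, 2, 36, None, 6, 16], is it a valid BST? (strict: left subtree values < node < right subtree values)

Level-order array: [43, 42, None, 39, None, 8, None, 2, 36, None, 6, 16]
Validate using subtree bounds (lo, hi): at each node, require lo < value < hi,
then recurse left with hi=value and right with lo=value.
Preorder trace (stopping at first violation):
  at node 43 with bounds (-inf, +inf): OK
  at node 42 with bounds (-inf, 43): OK
  at node 39 with bounds (-inf, 42): OK
  at node 8 with bounds (-inf, 39): OK
  at node 2 with bounds (-inf, 8): OK
  at node 6 with bounds (2, 8): OK
  at node 36 with bounds (8, 39): OK
  at node 16 with bounds (8, 36): OK
No violation found at any node.
Result: Valid BST


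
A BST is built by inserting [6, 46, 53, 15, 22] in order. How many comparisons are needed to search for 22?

Search path for 22: 6 -> 46 -> 15 -> 22
Found: True
Comparisons: 4


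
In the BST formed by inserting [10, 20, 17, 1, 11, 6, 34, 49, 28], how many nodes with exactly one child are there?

Tree built from: [10, 20, 17, 1, 11, 6, 34, 49, 28]
Tree (level-order array): [10, 1, 20, None, 6, 17, 34, None, None, 11, None, 28, 49]
Rule: These are nodes with exactly 1 non-null child.
Per-node child counts:
  node 10: 2 child(ren)
  node 1: 1 child(ren)
  node 6: 0 child(ren)
  node 20: 2 child(ren)
  node 17: 1 child(ren)
  node 11: 0 child(ren)
  node 34: 2 child(ren)
  node 28: 0 child(ren)
  node 49: 0 child(ren)
Matching nodes: [1, 17]
Count of nodes with exactly one child: 2


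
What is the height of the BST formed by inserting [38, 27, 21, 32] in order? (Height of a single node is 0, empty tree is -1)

Insertion order: [38, 27, 21, 32]
Tree (level-order array): [38, 27, None, 21, 32]
Compute height bottom-up (empty subtree = -1):
  height(21) = 1 + max(-1, -1) = 0
  height(32) = 1 + max(-1, -1) = 0
  height(27) = 1 + max(0, 0) = 1
  height(38) = 1 + max(1, -1) = 2
Height = 2


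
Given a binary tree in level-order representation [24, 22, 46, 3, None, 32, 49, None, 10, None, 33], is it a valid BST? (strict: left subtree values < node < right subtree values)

Level-order array: [24, 22, 46, 3, None, 32, 49, None, 10, None, 33]
Validate using subtree bounds (lo, hi): at each node, require lo < value < hi,
then recurse left with hi=value and right with lo=value.
Preorder trace (stopping at first violation):
  at node 24 with bounds (-inf, +inf): OK
  at node 22 with bounds (-inf, 24): OK
  at node 3 with bounds (-inf, 22): OK
  at node 10 with bounds (3, 22): OK
  at node 46 with bounds (24, +inf): OK
  at node 32 with bounds (24, 46): OK
  at node 33 with bounds (32, 46): OK
  at node 49 with bounds (46, +inf): OK
No violation found at any node.
Result: Valid BST


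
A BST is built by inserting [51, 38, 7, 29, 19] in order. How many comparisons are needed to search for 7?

Search path for 7: 51 -> 38 -> 7
Found: True
Comparisons: 3


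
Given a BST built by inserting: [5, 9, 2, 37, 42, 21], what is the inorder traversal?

Tree insertion order: [5, 9, 2, 37, 42, 21]
Tree (level-order array): [5, 2, 9, None, None, None, 37, 21, 42]
Inorder traversal: [2, 5, 9, 21, 37, 42]


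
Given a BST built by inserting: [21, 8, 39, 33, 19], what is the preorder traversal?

Tree insertion order: [21, 8, 39, 33, 19]
Tree (level-order array): [21, 8, 39, None, 19, 33]
Preorder traversal: [21, 8, 19, 39, 33]


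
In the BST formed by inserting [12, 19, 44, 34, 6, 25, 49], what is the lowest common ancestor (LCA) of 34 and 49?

Tree insertion order: [12, 19, 44, 34, 6, 25, 49]
Tree (level-order array): [12, 6, 19, None, None, None, 44, 34, 49, 25]
In a BST, the LCA of p=34, q=49 is the first node v on the
root-to-leaf path with p <= v <= q (go left if both < v, right if both > v).
Walk from root:
  at 12: both 34 and 49 > 12, go right
  at 19: both 34 and 49 > 19, go right
  at 44: 34 <= 44 <= 49, this is the LCA
LCA = 44


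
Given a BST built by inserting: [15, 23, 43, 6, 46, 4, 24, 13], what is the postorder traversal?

Tree insertion order: [15, 23, 43, 6, 46, 4, 24, 13]
Tree (level-order array): [15, 6, 23, 4, 13, None, 43, None, None, None, None, 24, 46]
Postorder traversal: [4, 13, 6, 24, 46, 43, 23, 15]


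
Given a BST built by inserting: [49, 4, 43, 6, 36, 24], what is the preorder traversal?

Tree insertion order: [49, 4, 43, 6, 36, 24]
Tree (level-order array): [49, 4, None, None, 43, 6, None, None, 36, 24]
Preorder traversal: [49, 4, 43, 6, 36, 24]


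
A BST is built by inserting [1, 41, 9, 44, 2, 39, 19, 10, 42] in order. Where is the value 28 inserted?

Starting tree (level order): [1, None, 41, 9, 44, 2, 39, 42, None, None, None, 19, None, None, None, 10]
Insertion path: 1 -> 41 -> 9 -> 39 -> 19
Result: insert 28 as right child of 19
Final tree (level order): [1, None, 41, 9, 44, 2, 39, 42, None, None, None, 19, None, None, None, 10, 28]


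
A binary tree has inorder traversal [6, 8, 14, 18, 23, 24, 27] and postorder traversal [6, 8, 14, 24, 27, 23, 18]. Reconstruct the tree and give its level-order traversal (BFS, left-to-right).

Inorder:   [6, 8, 14, 18, 23, 24, 27]
Postorder: [6, 8, 14, 24, 27, 23, 18]
Algorithm: postorder visits root last, so walk postorder right-to-left;
each value is the root of the current inorder slice — split it at that
value, recurse on the right subtree first, then the left.
Recursive splits:
  root=18; inorder splits into left=[6, 8, 14], right=[23, 24, 27]
  root=23; inorder splits into left=[], right=[24, 27]
  root=27; inorder splits into left=[24], right=[]
  root=24; inorder splits into left=[], right=[]
  root=14; inorder splits into left=[6, 8], right=[]
  root=8; inorder splits into left=[6], right=[]
  root=6; inorder splits into left=[], right=[]
Reconstructed level-order: [18, 14, 23, 8, 27, 6, 24]


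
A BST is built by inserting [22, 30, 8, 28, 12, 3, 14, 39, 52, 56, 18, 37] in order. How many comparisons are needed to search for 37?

Search path for 37: 22 -> 30 -> 39 -> 37
Found: True
Comparisons: 4


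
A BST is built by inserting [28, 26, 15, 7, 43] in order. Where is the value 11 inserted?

Starting tree (level order): [28, 26, 43, 15, None, None, None, 7]
Insertion path: 28 -> 26 -> 15 -> 7
Result: insert 11 as right child of 7
Final tree (level order): [28, 26, 43, 15, None, None, None, 7, None, None, 11]


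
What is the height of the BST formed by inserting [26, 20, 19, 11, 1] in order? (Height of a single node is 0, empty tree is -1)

Insertion order: [26, 20, 19, 11, 1]
Tree (level-order array): [26, 20, None, 19, None, 11, None, 1]
Compute height bottom-up (empty subtree = -1):
  height(1) = 1 + max(-1, -1) = 0
  height(11) = 1 + max(0, -1) = 1
  height(19) = 1 + max(1, -1) = 2
  height(20) = 1 + max(2, -1) = 3
  height(26) = 1 + max(3, -1) = 4
Height = 4


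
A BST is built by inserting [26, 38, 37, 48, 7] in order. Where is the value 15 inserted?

Starting tree (level order): [26, 7, 38, None, None, 37, 48]
Insertion path: 26 -> 7
Result: insert 15 as right child of 7
Final tree (level order): [26, 7, 38, None, 15, 37, 48]


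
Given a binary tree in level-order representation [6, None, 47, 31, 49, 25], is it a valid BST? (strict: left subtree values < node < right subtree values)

Level-order array: [6, None, 47, 31, 49, 25]
Validate using subtree bounds (lo, hi): at each node, require lo < value < hi,
then recurse left with hi=value and right with lo=value.
Preorder trace (stopping at first violation):
  at node 6 with bounds (-inf, +inf): OK
  at node 47 with bounds (6, +inf): OK
  at node 31 with bounds (6, 47): OK
  at node 25 with bounds (6, 31): OK
  at node 49 with bounds (47, +inf): OK
No violation found at any node.
Result: Valid BST


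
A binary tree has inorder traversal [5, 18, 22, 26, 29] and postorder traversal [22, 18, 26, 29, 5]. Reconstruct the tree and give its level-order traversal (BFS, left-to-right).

Inorder:   [5, 18, 22, 26, 29]
Postorder: [22, 18, 26, 29, 5]
Algorithm: postorder visits root last, so walk postorder right-to-left;
each value is the root of the current inorder slice — split it at that
value, recurse on the right subtree first, then the left.
Recursive splits:
  root=5; inorder splits into left=[], right=[18, 22, 26, 29]
  root=29; inorder splits into left=[18, 22, 26], right=[]
  root=26; inorder splits into left=[18, 22], right=[]
  root=18; inorder splits into left=[], right=[22]
  root=22; inorder splits into left=[], right=[]
Reconstructed level-order: [5, 29, 26, 18, 22]


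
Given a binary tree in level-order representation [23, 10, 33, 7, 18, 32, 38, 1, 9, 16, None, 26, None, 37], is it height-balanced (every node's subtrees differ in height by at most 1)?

Tree (level-order array): [23, 10, 33, 7, 18, 32, 38, 1, 9, 16, None, 26, None, 37]
Definition: a tree is height-balanced if, at every node, |h(left) - h(right)| <= 1 (empty subtree has height -1).
Bottom-up per-node check:
  node 1: h_left=-1, h_right=-1, diff=0 [OK], height=0
  node 9: h_left=-1, h_right=-1, diff=0 [OK], height=0
  node 7: h_left=0, h_right=0, diff=0 [OK], height=1
  node 16: h_left=-1, h_right=-1, diff=0 [OK], height=0
  node 18: h_left=0, h_right=-1, diff=1 [OK], height=1
  node 10: h_left=1, h_right=1, diff=0 [OK], height=2
  node 26: h_left=-1, h_right=-1, diff=0 [OK], height=0
  node 32: h_left=0, h_right=-1, diff=1 [OK], height=1
  node 37: h_left=-1, h_right=-1, diff=0 [OK], height=0
  node 38: h_left=0, h_right=-1, diff=1 [OK], height=1
  node 33: h_left=1, h_right=1, diff=0 [OK], height=2
  node 23: h_left=2, h_right=2, diff=0 [OK], height=3
All nodes satisfy the balance condition.
Result: Balanced


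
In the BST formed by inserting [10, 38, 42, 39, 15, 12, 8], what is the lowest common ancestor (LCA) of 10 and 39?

Tree insertion order: [10, 38, 42, 39, 15, 12, 8]
Tree (level-order array): [10, 8, 38, None, None, 15, 42, 12, None, 39]
In a BST, the LCA of p=10, q=39 is the first node v on the
root-to-leaf path with p <= v <= q (go left if both < v, right if both > v).
Walk from root:
  at 10: 10 <= 10 <= 39, this is the LCA
LCA = 10


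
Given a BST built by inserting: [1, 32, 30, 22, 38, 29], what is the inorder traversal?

Tree insertion order: [1, 32, 30, 22, 38, 29]
Tree (level-order array): [1, None, 32, 30, 38, 22, None, None, None, None, 29]
Inorder traversal: [1, 22, 29, 30, 32, 38]


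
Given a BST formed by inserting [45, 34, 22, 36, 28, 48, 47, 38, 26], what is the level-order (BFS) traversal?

Tree insertion order: [45, 34, 22, 36, 28, 48, 47, 38, 26]
Tree (level-order array): [45, 34, 48, 22, 36, 47, None, None, 28, None, 38, None, None, 26]
BFS from the root, enqueuing left then right child of each popped node:
  queue [45] -> pop 45, enqueue [34, 48], visited so far: [45]
  queue [34, 48] -> pop 34, enqueue [22, 36], visited so far: [45, 34]
  queue [48, 22, 36] -> pop 48, enqueue [47], visited so far: [45, 34, 48]
  queue [22, 36, 47] -> pop 22, enqueue [28], visited so far: [45, 34, 48, 22]
  queue [36, 47, 28] -> pop 36, enqueue [38], visited so far: [45, 34, 48, 22, 36]
  queue [47, 28, 38] -> pop 47, enqueue [none], visited so far: [45, 34, 48, 22, 36, 47]
  queue [28, 38] -> pop 28, enqueue [26], visited so far: [45, 34, 48, 22, 36, 47, 28]
  queue [38, 26] -> pop 38, enqueue [none], visited so far: [45, 34, 48, 22, 36, 47, 28, 38]
  queue [26] -> pop 26, enqueue [none], visited so far: [45, 34, 48, 22, 36, 47, 28, 38, 26]
Result: [45, 34, 48, 22, 36, 47, 28, 38, 26]


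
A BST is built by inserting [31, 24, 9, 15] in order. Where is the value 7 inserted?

Starting tree (level order): [31, 24, None, 9, None, None, 15]
Insertion path: 31 -> 24 -> 9
Result: insert 7 as left child of 9
Final tree (level order): [31, 24, None, 9, None, 7, 15]


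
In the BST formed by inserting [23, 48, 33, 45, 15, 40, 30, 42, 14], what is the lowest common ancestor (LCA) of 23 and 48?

Tree insertion order: [23, 48, 33, 45, 15, 40, 30, 42, 14]
Tree (level-order array): [23, 15, 48, 14, None, 33, None, None, None, 30, 45, None, None, 40, None, None, 42]
In a BST, the LCA of p=23, q=48 is the first node v on the
root-to-leaf path with p <= v <= q (go left if both < v, right if both > v).
Walk from root:
  at 23: 23 <= 23 <= 48, this is the LCA
LCA = 23


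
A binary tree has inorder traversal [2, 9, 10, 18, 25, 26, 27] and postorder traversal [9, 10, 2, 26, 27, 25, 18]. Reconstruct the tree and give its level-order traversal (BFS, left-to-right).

Inorder:   [2, 9, 10, 18, 25, 26, 27]
Postorder: [9, 10, 2, 26, 27, 25, 18]
Algorithm: postorder visits root last, so walk postorder right-to-left;
each value is the root of the current inorder slice — split it at that
value, recurse on the right subtree first, then the left.
Recursive splits:
  root=18; inorder splits into left=[2, 9, 10], right=[25, 26, 27]
  root=25; inorder splits into left=[], right=[26, 27]
  root=27; inorder splits into left=[26], right=[]
  root=26; inorder splits into left=[], right=[]
  root=2; inorder splits into left=[], right=[9, 10]
  root=10; inorder splits into left=[9], right=[]
  root=9; inorder splits into left=[], right=[]
Reconstructed level-order: [18, 2, 25, 10, 27, 9, 26]


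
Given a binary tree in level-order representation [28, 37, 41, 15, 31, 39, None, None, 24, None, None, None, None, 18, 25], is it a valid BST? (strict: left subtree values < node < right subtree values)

Level-order array: [28, 37, 41, 15, 31, 39, None, None, 24, None, None, None, None, 18, 25]
Validate using subtree bounds (lo, hi): at each node, require lo < value < hi,
then recurse left with hi=value and right with lo=value.
Preorder trace (stopping at first violation):
  at node 28 with bounds (-inf, +inf): OK
  at node 37 with bounds (-inf, 28): VIOLATION
Node 37 violates its bound: not (-inf < 37 < 28).
Result: Not a valid BST


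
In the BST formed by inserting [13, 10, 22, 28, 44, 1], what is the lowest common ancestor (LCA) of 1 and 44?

Tree insertion order: [13, 10, 22, 28, 44, 1]
Tree (level-order array): [13, 10, 22, 1, None, None, 28, None, None, None, 44]
In a BST, the LCA of p=1, q=44 is the first node v on the
root-to-leaf path with p <= v <= q (go left if both < v, right if both > v).
Walk from root:
  at 13: 1 <= 13 <= 44, this is the LCA
LCA = 13


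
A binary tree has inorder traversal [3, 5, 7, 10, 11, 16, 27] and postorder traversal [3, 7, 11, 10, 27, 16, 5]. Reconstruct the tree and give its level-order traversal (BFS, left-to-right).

Inorder:   [3, 5, 7, 10, 11, 16, 27]
Postorder: [3, 7, 11, 10, 27, 16, 5]
Algorithm: postorder visits root last, so walk postorder right-to-left;
each value is the root of the current inorder slice — split it at that
value, recurse on the right subtree first, then the left.
Recursive splits:
  root=5; inorder splits into left=[3], right=[7, 10, 11, 16, 27]
  root=16; inorder splits into left=[7, 10, 11], right=[27]
  root=27; inorder splits into left=[], right=[]
  root=10; inorder splits into left=[7], right=[11]
  root=11; inorder splits into left=[], right=[]
  root=7; inorder splits into left=[], right=[]
  root=3; inorder splits into left=[], right=[]
Reconstructed level-order: [5, 3, 16, 10, 27, 7, 11]


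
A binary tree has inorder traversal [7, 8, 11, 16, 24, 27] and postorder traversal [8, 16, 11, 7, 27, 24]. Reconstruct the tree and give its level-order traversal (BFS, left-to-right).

Inorder:   [7, 8, 11, 16, 24, 27]
Postorder: [8, 16, 11, 7, 27, 24]
Algorithm: postorder visits root last, so walk postorder right-to-left;
each value is the root of the current inorder slice — split it at that
value, recurse on the right subtree first, then the left.
Recursive splits:
  root=24; inorder splits into left=[7, 8, 11, 16], right=[27]
  root=27; inorder splits into left=[], right=[]
  root=7; inorder splits into left=[], right=[8, 11, 16]
  root=11; inorder splits into left=[8], right=[16]
  root=16; inorder splits into left=[], right=[]
  root=8; inorder splits into left=[], right=[]
Reconstructed level-order: [24, 7, 27, 11, 8, 16]


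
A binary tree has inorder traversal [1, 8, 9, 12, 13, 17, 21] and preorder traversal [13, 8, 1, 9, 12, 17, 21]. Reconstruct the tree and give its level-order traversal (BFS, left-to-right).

Inorder:  [1, 8, 9, 12, 13, 17, 21]
Preorder: [13, 8, 1, 9, 12, 17, 21]
Algorithm: preorder visits root first, so consume preorder in order;
for each root, split the current inorder slice at that value into
left-subtree inorder and right-subtree inorder, then recurse.
Recursive splits:
  root=13; inorder splits into left=[1, 8, 9, 12], right=[17, 21]
  root=8; inorder splits into left=[1], right=[9, 12]
  root=1; inorder splits into left=[], right=[]
  root=9; inorder splits into left=[], right=[12]
  root=12; inorder splits into left=[], right=[]
  root=17; inorder splits into left=[], right=[21]
  root=21; inorder splits into left=[], right=[]
Reconstructed level-order: [13, 8, 17, 1, 9, 21, 12]


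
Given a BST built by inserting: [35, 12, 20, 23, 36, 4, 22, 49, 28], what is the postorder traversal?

Tree insertion order: [35, 12, 20, 23, 36, 4, 22, 49, 28]
Tree (level-order array): [35, 12, 36, 4, 20, None, 49, None, None, None, 23, None, None, 22, 28]
Postorder traversal: [4, 22, 28, 23, 20, 12, 49, 36, 35]


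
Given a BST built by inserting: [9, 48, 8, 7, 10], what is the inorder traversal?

Tree insertion order: [9, 48, 8, 7, 10]
Tree (level-order array): [9, 8, 48, 7, None, 10]
Inorder traversal: [7, 8, 9, 10, 48]


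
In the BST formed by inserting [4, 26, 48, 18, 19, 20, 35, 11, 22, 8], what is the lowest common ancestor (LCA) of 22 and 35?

Tree insertion order: [4, 26, 48, 18, 19, 20, 35, 11, 22, 8]
Tree (level-order array): [4, None, 26, 18, 48, 11, 19, 35, None, 8, None, None, 20, None, None, None, None, None, 22]
In a BST, the LCA of p=22, q=35 is the first node v on the
root-to-leaf path with p <= v <= q (go left if both < v, right if both > v).
Walk from root:
  at 4: both 22 and 35 > 4, go right
  at 26: 22 <= 26 <= 35, this is the LCA
LCA = 26


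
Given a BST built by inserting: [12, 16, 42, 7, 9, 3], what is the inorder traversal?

Tree insertion order: [12, 16, 42, 7, 9, 3]
Tree (level-order array): [12, 7, 16, 3, 9, None, 42]
Inorder traversal: [3, 7, 9, 12, 16, 42]


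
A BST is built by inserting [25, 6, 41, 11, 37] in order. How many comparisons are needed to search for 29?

Search path for 29: 25 -> 41 -> 37
Found: False
Comparisons: 3


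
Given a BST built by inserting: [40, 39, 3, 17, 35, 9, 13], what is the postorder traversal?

Tree insertion order: [40, 39, 3, 17, 35, 9, 13]
Tree (level-order array): [40, 39, None, 3, None, None, 17, 9, 35, None, 13]
Postorder traversal: [13, 9, 35, 17, 3, 39, 40]


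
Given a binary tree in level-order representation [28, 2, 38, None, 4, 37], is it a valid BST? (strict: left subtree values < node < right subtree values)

Level-order array: [28, 2, 38, None, 4, 37]
Validate using subtree bounds (lo, hi): at each node, require lo < value < hi,
then recurse left with hi=value and right with lo=value.
Preorder trace (stopping at first violation):
  at node 28 with bounds (-inf, +inf): OK
  at node 2 with bounds (-inf, 28): OK
  at node 4 with bounds (2, 28): OK
  at node 38 with bounds (28, +inf): OK
  at node 37 with bounds (28, 38): OK
No violation found at any node.
Result: Valid BST


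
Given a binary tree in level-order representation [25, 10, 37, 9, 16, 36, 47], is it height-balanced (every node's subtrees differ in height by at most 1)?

Tree (level-order array): [25, 10, 37, 9, 16, 36, 47]
Definition: a tree is height-balanced if, at every node, |h(left) - h(right)| <= 1 (empty subtree has height -1).
Bottom-up per-node check:
  node 9: h_left=-1, h_right=-1, diff=0 [OK], height=0
  node 16: h_left=-1, h_right=-1, diff=0 [OK], height=0
  node 10: h_left=0, h_right=0, diff=0 [OK], height=1
  node 36: h_left=-1, h_right=-1, diff=0 [OK], height=0
  node 47: h_left=-1, h_right=-1, diff=0 [OK], height=0
  node 37: h_left=0, h_right=0, diff=0 [OK], height=1
  node 25: h_left=1, h_right=1, diff=0 [OK], height=2
All nodes satisfy the balance condition.
Result: Balanced


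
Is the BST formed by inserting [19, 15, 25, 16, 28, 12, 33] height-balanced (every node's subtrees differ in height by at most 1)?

Tree (level-order array): [19, 15, 25, 12, 16, None, 28, None, None, None, None, None, 33]
Definition: a tree is height-balanced if, at every node, |h(left) - h(right)| <= 1 (empty subtree has height -1).
Bottom-up per-node check:
  node 12: h_left=-1, h_right=-1, diff=0 [OK], height=0
  node 16: h_left=-1, h_right=-1, diff=0 [OK], height=0
  node 15: h_left=0, h_right=0, diff=0 [OK], height=1
  node 33: h_left=-1, h_right=-1, diff=0 [OK], height=0
  node 28: h_left=-1, h_right=0, diff=1 [OK], height=1
  node 25: h_left=-1, h_right=1, diff=2 [FAIL (|-1-1|=2 > 1)], height=2
  node 19: h_left=1, h_right=2, diff=1 [OK], height=3
Node 25 violates the condition: |-1 - 1| = 2 > 1.
Result: Not balanced


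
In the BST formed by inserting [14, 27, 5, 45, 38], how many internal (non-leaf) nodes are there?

Tree built from: [14, 27, 5, 45, 38]
Tree (level-order array): [14, 5, 27, None, None, None, 45, 38]
Rule: An internal node has at least one child.
Per-node child counts:
  node 14: 2 child(ren)
  node 5: 0 child(ren)
  node 27: 1 child(ren)
  node 45: 1 child(ren)
  node 38: 0 child(ren)
Matching nodes: [14, 27, 45]
Count of internal (non-leaf) nodes: 3


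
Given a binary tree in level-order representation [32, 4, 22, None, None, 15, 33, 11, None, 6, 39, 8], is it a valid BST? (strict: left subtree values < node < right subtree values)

Level-order array: [32, 4, 22, None, None, 15, 33, 11, None, 6, 39, 8]
Validate using subtree bounds (lo, hi): at each node, require lo < value < hi,
then recurse left with hi=value and right with lo=value.
Preorder trace (stopping at first violation):
  at node 32 with bounds (-inf, +inf): OK
  at node 4 with bounds (-inf, 32): OK
  at node 22 with bounds (32, +inf): VIOLATION
Node 22 violates its bound: not (32 < 22 < +inf).
Result: Not a valid BST


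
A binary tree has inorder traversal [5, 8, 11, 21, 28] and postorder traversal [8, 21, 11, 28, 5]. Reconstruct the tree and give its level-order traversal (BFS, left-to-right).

Inorder:   [5, 8, 11, 21, 28]
Postorder: [8, 21, 11, 28, 5]
Algorithm: postorder visits root last, so walk postorder right-to-left;
each value is the root of the current inorder slice — split it at that
value, recurse on the right subtree first, then the left.
Recursive splits:
  root=5; inorder splits into left=[], right=[8, 11, 21, 28]
  root=28; inorder splits into left=[8, 11, 21], right=[]
  root=11; inorder splits into left=[8], right=[21]
  root=21; inorder splits into left=[], right=[]
  root=8; inorder splits into left=[], right=[]
Reconstructed level-order: [5, 28, 11, 8, 21]


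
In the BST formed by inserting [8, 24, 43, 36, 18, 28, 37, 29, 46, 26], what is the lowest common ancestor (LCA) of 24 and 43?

Tree insertion order: [8, 24, 43, 36, 18, 28, 37, 29, 46, 26]
Tree (level-order array): [8, None, 24, 18, 43, None, None, 36, 46, 28, 37, None, None, 26, 29]
In a BST, the LCA of p=24, q=43 is the first node v on the
root-to-leaf path with p <= v <= q (go left if both < v, right if both > v).
Walk from root:
  at 8: both 24 and 43 > 8, go right
  at 24: 24 <= 24 <= 43, this is the LCA
LCA = 24


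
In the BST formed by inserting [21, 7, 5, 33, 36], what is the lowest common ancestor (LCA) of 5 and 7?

Tree insertion order: [21, 7, 5, 33, 36]
Tree (level-order array): [21, 7, 33, 5, None, None, 36]
In a BST, the LCA of p=5, q=7 is the first node v on the
root-to-leaf path with p <= v <= q (go left if both < v, right if both > v).
Walk from root:
  at 21: both 5 and 7 < 21, go left
  at 7: 5 <= 7 <= 7, this is the LCA
LCA = 7


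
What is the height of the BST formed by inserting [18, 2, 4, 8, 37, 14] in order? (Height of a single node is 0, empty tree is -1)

Insertion order: [18, 2, 4, 8, 37, 14]
Tree (level-order array): [18, 2, 37, None, 4, None, None, None, 8, None, 14]
Compute height bottom-up (empty subtree = -1):
  height(14) = 1 + max(-1, -1) = 0
  height(8) = 1 + max(-1, 0) = 1
  height(4) = 1 + max(-1, 1) = 2
  height(2) = 1 + max(-1, 2) = 3
  height(37) = 1 + max(-1, -1) = 0
  height(18) = 1 + max(3, 0) = 4
Height = 4


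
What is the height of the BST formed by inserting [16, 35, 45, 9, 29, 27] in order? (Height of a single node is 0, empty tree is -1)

Insertion order: [16, 35, 45, 9, 29, 27]
Tree (level-order array): [16, 9, 35, None, None, 29, 45, 27]
Compute height bottom-up (empty subtree = -1):
  height(9) = 1 + max(-1, -1) = 0
  height(27) = 1 + max(-1, -1) = 0
  height(29) = 1 + max(0, -1) = 1
  height(45) = 1 + max(-1, -1) = 0
  height(35) = 1 + max(1, 0) = 2
  height(16) = 1 + max(0, 2) = 3
Height = 3


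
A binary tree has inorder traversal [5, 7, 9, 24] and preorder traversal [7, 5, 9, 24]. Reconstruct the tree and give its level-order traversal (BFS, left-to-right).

Inorder:  [5, 7, 9, 24]
Preorder: [7, 5, 9, 24]
Algorithm: preorder visits root first, so consume preorder in order;
for each root, split the current inorder slice at that value into
left-subtree inorder and right-subtree inorder, then recurse.
Recursive splits:
  root=7; inorder splits into left=[5], right=[9, 24]
  root=5; inorder splits into left=[], right=[]
  root=9; inorder splits into left=[], right=[24]
  root=24; inorder splits into left=[], right=[]
Reconstructed level-order: [7, 5, 9, 24]


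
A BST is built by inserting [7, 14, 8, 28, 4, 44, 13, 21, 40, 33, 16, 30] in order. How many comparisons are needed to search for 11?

Search path for 11: 7 -> 14 -> 8 -> 13
Found: False
Comparisons: 4


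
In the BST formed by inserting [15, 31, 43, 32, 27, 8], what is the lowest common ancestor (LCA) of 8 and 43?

Tree insertion order: [15, 31, 43, 32, 27, 8]
Tree (level-order array): [15, 8, 31, None, None, 27, 43, None, None, 32]
In a BST, the LCA of p=8, q=43 is the first node v on the
root-to-leaf path with p <= v <= q (go left if both < v, right if both > v).
Walk from root:
  at 15: 8 <= 15 <= 43, this is the LCA
LCA = 15


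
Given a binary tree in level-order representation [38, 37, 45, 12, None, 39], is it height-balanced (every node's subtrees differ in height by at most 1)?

Tree (level-order array): [38, 37, 45, 12, None, 39]
Definition: a tree is height-balanced if, at every node, |h(left) - h(right)| <= 1 (empty subtree has height -1).
Bottom-up per-node check:
  node 12: h_left=-1, h_right=-1, diff=0 [OK], height=0
  node 37: h_left=0, h_right=-1, diff=1 [OK], height=1
  node 39: h_left=-1, h_right=-1, diff=0 [OK], height=0
  node 45: h_left=0, h_right=-1, diff=1 [OK], height=1
  node 38: h_left=1, h_right=1, diff=0 [OK], height=2
All nodes satisfy the balance condition.
Result: Balanced


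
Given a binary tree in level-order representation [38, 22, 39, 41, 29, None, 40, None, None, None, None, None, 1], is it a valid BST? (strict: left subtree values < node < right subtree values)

Level-order array: [38, 22, 39, 41, 29, None, 40, None, None, None, None, None, 1]
Validate using subtree bounds (lo, hi): at each node, require lo < value < hi,
then recurse left with hi=value and right with lo=value.
Preorder trace (stopping at first violation):
  at node 38 with bounds (-inf, +inf): OK
  at node 22 with bounds (-inf, 38): OK
  at node 41 with bounds (-inf, 22): VIOLATION
Node 41 violates its bound: not (-inf < 41 < 22).
Result: Not a valid BST


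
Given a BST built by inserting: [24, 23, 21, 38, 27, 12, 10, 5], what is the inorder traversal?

Tree insertion order: [24, 23, 21, 38, 27, 12, 10, 5]
Tree (level-order array): [24, 23, 38, 21, None, 27, None, 12, None, None, None, 10, None, 5]
Inorder traversal: [5, 10, 12, 21, 23, 24, 27, 38]


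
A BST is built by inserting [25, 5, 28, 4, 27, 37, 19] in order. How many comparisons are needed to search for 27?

Search path for 27: 25 -> 28 -> 27
Found: True
Comparisons: 3


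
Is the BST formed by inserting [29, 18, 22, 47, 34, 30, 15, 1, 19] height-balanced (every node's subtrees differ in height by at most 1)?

Tree (level-order array): [29, 18, 47, 15, 22, 34, None, 1, None, 19, None, 30]
Definition: a tree is height-balanced if, at every node, |h(left) - h(right)| <= 1 (empty subtree has height -1).
Bottom-up per-node check:
  node 1: h_left=-1, h_right=-1, diff=0 [OK], height=0
  node 15: h_left=0, h_right=-1, diff=1 [OK], height=1
  node 19: h_left=-1, h_right=-1, diff=0 [OK], height=0
  node 22: h_left=0, h_right=-1, diff=1 [OK], height=1
  node 18: h_left=1, h_right=1, diff=0 [OK], height=2
  node 30: h_left=-1, h_right=-1, diff=0 [OK], height=0
  node 34: h_left=0, h_right=-1, diff=1 [OK], height=1
  node 47: h_left=1, h_right=-1, diff=2 [FAIL (|1--1|=2 > 1)], height=2
  node 29: h_left=2, h_right=2, diff=0 [OK], height=3
Node 47 violates the condition: |1 - -1| = 2 > 1.
Result: Not balanced


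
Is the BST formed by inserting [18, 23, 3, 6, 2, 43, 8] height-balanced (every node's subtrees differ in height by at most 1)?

Tree (level-order array): [18, 3, 23, 2, 6, None, 43, None, None, None, 8]
Definition: a tree is height-balanced if, at every node, |h(left) - h(right)| <= 1 (empty subtree has height -1).
Bottom-up per-node check:
  node 2: h_left=-1, h_right=-1, diff=0 [OK], height=0
  node 8: h_left=-1, h_right=-1, diff=0 [OK], height=0
  node 6: h_left=-1, h_right=0, diff=1 [OK], height=1
  node 3: h_left=0, h_right=1, diff=1 [OK], height=2
  node 43: h_left=-1, h_right=-1, diff=0 [OK], height=0
  node 23: h_left=-1, h_right=0, diff=1 [OK], height=1
  node 18: h_left=2, h_right=1, diff=1 [OK], height=3
All nodes satisfy the balance condition.
Result: Balanced


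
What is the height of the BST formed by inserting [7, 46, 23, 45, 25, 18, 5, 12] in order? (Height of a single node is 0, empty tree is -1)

Insertion order: [7, 46, 23, 45, 25, 18, 5, 12]
Tree (level-order array): [7, 5, 46, None, None, 23, None, 18, 45, 12, None, 25]
Compute height bottom-up (empty subtree = -1):
  height(5) = 1 + max(-1, -1) = 0
  height(12) = 1 + max(-1, -1) = 0
  height(18) = 1 + max(0, -1) = 1
  height(25) = 1 + max(-1, -1) = 0
  height(45) = 1 + max(0, -1) = 1
  height(23) = 1 + max(1, 1) = 2
  height(46) = 1 + max(2, -1) = 3
  height(7) = 1 + max(0, 3) = 4
Height = 4


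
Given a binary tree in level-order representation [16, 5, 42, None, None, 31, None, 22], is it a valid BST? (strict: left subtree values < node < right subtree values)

Level-order array: [16, 5, 42, None, None, 31, None, 22]
Validate using subtree bounds (lo, hi): at each node, require lo < value < hi,
then recurse left with hi=value and right with lo=value.
Preorder trace (stopping at first violation):
  at node 16 with bounds (-inf, +inf): OK
  at node 5 with bounds (-inf, 16): OK
  at node 42 with bounds (16, +inf): OK
  at node 31 with bounds (16, 42): OK
  at node 22 with bounds (16, 31): OK
No violation found at any node.
Result: Valid BST


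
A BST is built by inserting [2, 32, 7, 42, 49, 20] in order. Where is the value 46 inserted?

Starting tree (level order): [2, None, 32, 7, 42, None, 20, None, 49]
Insertion path: 2 -> 32 -> 42 -> 49
Result: insert 46 as left child of 49
Final tree (level order): [2, None, 32, 7, 42, None, 20, None, 49, None, None, 46]


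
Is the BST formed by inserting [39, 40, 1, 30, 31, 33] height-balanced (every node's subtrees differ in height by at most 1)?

Tree (level-order array): [39, 1, 40, None, 30, None, None, None, 31, None, 33]
Definition: a tree is height-balanced if, at every node, |h(left) - h(right)| <= 1 (empty subtree has height -1).
Bottom-up per-node check:
  node 33: h_left=-1, h_right=-1, diff=0 [OK], height=0
  node 31: h_left=-1, h_right=0, diff=1 [OK], height=1
  node 30: h_left=-1, h_right=1, diff=2 [FAIL (|-1-1|=2 > 1)], height=2
  node 1: h_left=-1, h_right=2, diff=3 [FAIL (|-1-2|=3 > 1)], height=3
  node 40: h_left=-1, h_right=-1, diff=0 [OK], height=0
  node 39: h_left=3, h_right=0, diff=3 [FAIL (|3-0|=3 > 1)], height=4
Node 30 violates the condition: |-1 - 1| = 2 > 1.
Result: Not balanced
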